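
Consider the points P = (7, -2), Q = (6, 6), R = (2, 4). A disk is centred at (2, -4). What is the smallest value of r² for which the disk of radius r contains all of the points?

116

The required radius is the distance from (2, -4) to the farthest point.
Squared distances: 29, 116, 64.
Maximum is 116, attained at Q.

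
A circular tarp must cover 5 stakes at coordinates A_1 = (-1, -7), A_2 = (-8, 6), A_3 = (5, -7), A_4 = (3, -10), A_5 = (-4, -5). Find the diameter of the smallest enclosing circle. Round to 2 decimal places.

The minimum enclosing circle of a finite set is fixed by two of the points (as a diameter) or three (as a circumcircle).
The farthest pair is A_2–A_4 with squared distance 377. The circle on this segment as diameter has centre (-2.5, -2) and r² = 377/4 = 94.25.
Check A_1: distance² to centre = 27.25 ≤ 94.25, so it lies inside.
All remaining points lie in this disk, and no smaller disk contains both endpoints, so this is the minimum enclosing circle.
Diameter = 2r = 2√(94.25) ≈ 19.42.

19.42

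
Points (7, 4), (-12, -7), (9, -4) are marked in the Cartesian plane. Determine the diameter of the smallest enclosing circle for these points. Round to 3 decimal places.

22.072

Call the three points A, B, C in the order given.
Side lengths²: AB² = 482, AC² = 68, BC² = 450.
Since AB² = 482 < 450 + 68 = 518, the triangle is acute, so the smallest enclosing circle is the circumcircle.
Circumcentre = (-56/29, -72/29), r² = 102425/841.
Diameter = 2r = 2√(102425/841) ≈ 22.072.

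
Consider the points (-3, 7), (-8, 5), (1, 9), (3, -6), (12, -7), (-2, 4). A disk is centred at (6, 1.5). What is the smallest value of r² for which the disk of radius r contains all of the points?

208.25

The required radius is the distance from (6, 1.5) to the farthest point.
Squared distances: 111.25, 208.25, 81.25, 65.25, 108.25, 70.25.
Maximum is 208.25, attained at (-8, 5).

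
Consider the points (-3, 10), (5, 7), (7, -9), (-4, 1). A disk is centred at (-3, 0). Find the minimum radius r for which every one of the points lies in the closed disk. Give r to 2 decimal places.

13.45

The required radius is the distance from (-3, 0) to the farthest point.
Squared distances: 100, 113, 181, 2.
Maximum is 181, attained at (7, -9).
r = √181 ≈ 13.45.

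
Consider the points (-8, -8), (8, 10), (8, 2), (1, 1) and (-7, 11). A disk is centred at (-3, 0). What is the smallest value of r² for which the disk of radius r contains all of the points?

The required radius is the distance from (-3, 0) to the farthest point.
Squared distances: 89, 221, 125, 17, 137.
Maximum is 221, attained at (8, 10).

221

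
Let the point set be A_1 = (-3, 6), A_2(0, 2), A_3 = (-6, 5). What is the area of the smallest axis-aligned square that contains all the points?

36

The bounding box has width 6 and height 4.
An axis-aligned square enclosing the set must have side ≥ max(width, height).
So the minimum side is max(6, 4) = 6.
Area = 6² = 36.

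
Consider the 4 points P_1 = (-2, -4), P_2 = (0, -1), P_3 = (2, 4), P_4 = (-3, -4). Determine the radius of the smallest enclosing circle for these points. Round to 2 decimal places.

4.72

A smallest enclosing disk is always determined by at most three of the input points on its boundary.
The farthest pair is P_3–P_4 with squared distance 89. The circle on this segment as diameter has centre (-0.5, 0) and r² = 89/4 = 22.25.
Check P_1: distance² to centre = 18.25 ≤ 22.25, so it lies inside.
All remaining points lie in this disk, and no smaller disk contains both endpoints, so this is the minimum enclosing circle.
r = √(22.25) ≈ 4.72.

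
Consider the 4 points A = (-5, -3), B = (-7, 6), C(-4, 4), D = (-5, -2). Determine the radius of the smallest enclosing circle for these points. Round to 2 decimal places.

4.61

A smallest enclosing disk is always determined by at most three of the input points on its boundary.
The farthest pair is A–B with squared distance 85. The circle on this segment as diameter has centre (-6, 1.5) and r² = 85/4 = 21.25.
Check C: distance² to centre = 10.25 ≤ 21.25, so it lies inside.
All remaining points lie in this disk, and no smaller disk contains both endpoints, so this is the minimum enclosing circle.
r = √(21.25) ≈ 4.61.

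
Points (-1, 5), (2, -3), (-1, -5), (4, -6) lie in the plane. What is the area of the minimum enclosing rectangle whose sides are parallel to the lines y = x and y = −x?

80

In coordinates u = x + y, v = x − y the rectangle is axis-aligned; the map (x,y)→(u,v) scales areas by 2.
u-values: 4, -1, -6, -2; range = 4 − (-6) = 10.
v-values: -6, 5, 4, 10; range = 10 − (-6) = 16.
Area = (10 × 16) / 2 = 80.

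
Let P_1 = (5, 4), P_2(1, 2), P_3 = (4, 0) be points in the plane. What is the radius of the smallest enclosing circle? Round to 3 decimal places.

2.374

Side lengths²: P_1P_2² = 20, P_1P_3² = 17, P_2P_3² = 13.
Since P_1P_2² = 20 < 17 + 13 = 30, the triangle is acute, so the smallest enclosing circle is the circumcircle.
Circumcentre = (47/14, 16/7), r² = 1105/196.
r = √(1105/196) ≈ 2.374.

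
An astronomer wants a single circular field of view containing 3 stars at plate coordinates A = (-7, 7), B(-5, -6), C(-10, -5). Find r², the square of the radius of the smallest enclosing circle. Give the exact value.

38233/882

Side lengths²: AB² = 173, AC² = 153, BC² = 26.
Since AB² = 173 < 153 + 26 = 179, the triangle is acute, so the smallest enclosing circle is the circumcircle.
Circumcentre = (-265/42, 19/42), r² = 38233/882.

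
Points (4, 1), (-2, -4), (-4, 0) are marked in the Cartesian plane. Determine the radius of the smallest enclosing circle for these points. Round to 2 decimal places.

Call the three points A, B, C in the order given.
Side lengths²: AB² = 61, AC² = 65, BC² = 20.
Since AC² = 65 < 61 + 20 = 81, the triangle is acute, so the smallest enclosing circle is the circumcircle.
Circumcentre = (2/17, -15/34), r² = 19825/1156.
r = √(19825/1156) ≈ 4.14.

4.14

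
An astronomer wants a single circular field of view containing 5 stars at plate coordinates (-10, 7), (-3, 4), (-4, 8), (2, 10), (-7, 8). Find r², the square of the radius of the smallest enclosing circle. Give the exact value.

A smallest enclosing disk is always determined by at most three of the input points on its boundary.
The farthest pair is (-10, 7)–(2, 10) with squared distance 153. The circle on this segment as diameter has centre (-4, 8.5) and r² = 153/4 = 38.25.
Check (-3, 4): distance² to centre = 21.25 ≤ 38.25, so it lies inside.
All remaining points lie in this disk, and no smaller disk contains both endpoints, so this is the minimum enclosing circle.

38.25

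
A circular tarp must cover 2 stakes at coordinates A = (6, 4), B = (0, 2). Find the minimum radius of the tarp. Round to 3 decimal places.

The smallest circle enclosing two points has them as diameter endpoints.
Centre = midpoint = (3, 3); r² = |AB|²/4 = 40/4 = 10.
r = √10 ≈ 3.162.

3.162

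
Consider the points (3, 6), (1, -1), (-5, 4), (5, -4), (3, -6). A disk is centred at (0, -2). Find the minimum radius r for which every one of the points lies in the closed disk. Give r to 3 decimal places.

8.544

The required radius is the distance from (0, -2) to the farthest point.
Squared distances: 73, 2, 61, 29, 25.
Maximum is 73, attained at (3, 6).
r = √73 ≈ 8.544.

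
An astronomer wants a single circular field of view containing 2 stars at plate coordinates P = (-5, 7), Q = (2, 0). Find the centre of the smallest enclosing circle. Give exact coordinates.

The smallest circle enclosing two points has them as diameter endpoints.
Centre = midpoint = (-1.5, 3.5); r² = |PQ|²/4 = 98/4 = 24.5.
Centre = (-1.5, 3.5).

(-1.5, 3.5)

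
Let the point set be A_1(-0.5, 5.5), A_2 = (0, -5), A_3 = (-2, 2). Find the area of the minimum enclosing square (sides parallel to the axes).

The bounding box has width 2 and height 10.5.
An axis-aligned square enclosing the set must have side ≥ max(width, height).
So the minimum side is max(2, 10.5) = 10.5.
Area = 10.5² = 110.25.

110.25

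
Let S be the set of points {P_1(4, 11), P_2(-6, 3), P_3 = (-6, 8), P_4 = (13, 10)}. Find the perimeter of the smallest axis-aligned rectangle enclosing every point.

Width = max x − min x = 13 − (-6) = 19.
Height = max y − min y = 11 − 3 = 8.
Perimeter = 2(19 + 8) = 54.

54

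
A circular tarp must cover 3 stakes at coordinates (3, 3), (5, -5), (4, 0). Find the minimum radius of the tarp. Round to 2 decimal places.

Call the three points A, B, C in the order given.
Side lengths²: AB² = 68, AC² = 10, BC² = 26.
Since AB² = 68 ≥ 26 + 10 = 36, the angle opposite AB is not acute, so the smallest enclosing circle has AB as diameter.
Centre = midpoint of AB = (4, -1), r² = 68/4 = 17.
r = √17 ≈ 4.12.

4.12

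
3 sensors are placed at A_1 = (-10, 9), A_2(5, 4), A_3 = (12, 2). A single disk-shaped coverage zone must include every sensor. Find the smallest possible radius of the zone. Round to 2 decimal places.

Side lengths²: A_1A_2² = 250, A_1A_3² = 533, A_2A_3² = 53.
Since A_1A_3² = 533 ≥ 250 + 53 = 303, the angle opposite A_1A_3 is not acute, so the smallest enclosing circle has A_1A_3 as diameter.
Centre = midpoint of A_1A_3 = (1, 5.5), r² = 533/4 = 133.25.
r = √(133.25) ≈ 11.54.

11.54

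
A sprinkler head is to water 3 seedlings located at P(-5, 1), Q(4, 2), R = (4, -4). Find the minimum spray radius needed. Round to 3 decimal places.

5.179

Side lengths²: PQ² = 82, PR² = 106, QR² = 36.
Since PR² = 106 < 82 + 36 = 118, the triangle is acute, so the smallest enclosing circle is the circumcircle.
Circumcentre = (-2/9, -1), r² = 2173/81.
r = √(2173/81) ≈ 5.179.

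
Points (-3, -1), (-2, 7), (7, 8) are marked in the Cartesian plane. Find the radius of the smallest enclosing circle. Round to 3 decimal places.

6.727

Call the three points A, B, C in the order given.
Side lengths²: AB² = 65, AC² = 181, BC² = 82.
Since AC² = 181 ≥ 82 + 65 = 147, the angle opposite AC is not acute, so the smallest enclosing circle has AC as diameter.
Centre = midpoint of AC = (2, 3.5), r² = 181/4 = 45.25.
r = √(45.25) ≈ 6.727.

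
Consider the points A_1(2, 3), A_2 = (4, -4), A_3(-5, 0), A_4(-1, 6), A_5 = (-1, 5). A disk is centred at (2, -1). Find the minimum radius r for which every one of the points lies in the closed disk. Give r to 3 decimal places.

7.616

The required radius is the distance from (2, -1) to the farthest point.
Squared distances: 16, 13, 50, 58, 45.
Maximum is 58, attained at A_4.
r = √58 ≈ 7.616.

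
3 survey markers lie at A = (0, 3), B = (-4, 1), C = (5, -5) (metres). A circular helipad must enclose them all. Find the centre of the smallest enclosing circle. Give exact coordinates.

(0.5, -2)

Side lengths²: AB² = 20, AC² = 89, BC² = 117.
Since BC² = 117 ≥ 89 + 20 = 109, the angle opposite BC is not acute, so the smallest enclosing circle has BC as diameter.
Centre = midpoint of BC = (0.5, -2), r² = 117/4 = 29.25.
Centre = (0.5, -2).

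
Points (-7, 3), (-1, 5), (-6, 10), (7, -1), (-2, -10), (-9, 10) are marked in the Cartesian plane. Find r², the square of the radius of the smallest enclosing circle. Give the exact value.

A smallest enclosing disk is always determined by at most three of the input points on its boundary.
The minimum enclosing circle is determined by three boundary points: (7, -1), (-2, -10), (-9, 10).
Their circumcentre is (-197/54, 35/54) with r² = 169273/1458.
The farthest remaining point (-6, 10) is at distance² 135577/1458 ≤ 169273/1458.

169273/1458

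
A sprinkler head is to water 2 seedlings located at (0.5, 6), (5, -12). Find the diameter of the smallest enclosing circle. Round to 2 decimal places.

18.55

The smallest circle enclosing two points has them as diameter endpoints.
Centre = midpoint = (2.75, -3); r² = |(0.5, 6)−(5, -12)|²/4 = 344.25/4 = 86.0625.
Diameter = 2r = 2√(86.0625) ≈ 18.55.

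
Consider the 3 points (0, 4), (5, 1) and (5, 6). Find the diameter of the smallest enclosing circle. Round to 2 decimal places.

6.28

Call the three points A, B, C in the order given.
Side lengths²: AB² = 34, AC² = 29, BC² = 25.
Since AB² = 34 < 29 + 25 = 54, the triangle is acute, so the smallest enclosing circle is the circumcircle.
Circumcentre = (3.1, 3.5), r² = 9.86.
Diameter = 2r = 2√(9.86) ≈ 6.28.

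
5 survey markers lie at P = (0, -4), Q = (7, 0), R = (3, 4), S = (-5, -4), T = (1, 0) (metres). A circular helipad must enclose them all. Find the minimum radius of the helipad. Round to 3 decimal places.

6.325

The farthest pair is Q–S with squared distance 160. The circle on this segment as diameter has centre (1, -2) and r² = 160/4 = 40.
Check P: distance² to centre = 5 ≤ 40, so it lies inside.
All remaining points lie in this disk, and no smaller disk contains both endpoints, so this is the minimum enclosing circle.
r = √40 ≈ 6.325.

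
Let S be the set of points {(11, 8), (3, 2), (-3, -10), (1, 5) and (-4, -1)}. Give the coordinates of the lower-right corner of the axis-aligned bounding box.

(11, -10)

x-range [-4, 11], y-range [-10, 8].
The lower-right corner is (11, -10).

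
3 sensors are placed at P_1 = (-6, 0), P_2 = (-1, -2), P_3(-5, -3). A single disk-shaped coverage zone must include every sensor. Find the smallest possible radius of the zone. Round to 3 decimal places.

Side lengths²: P_1P_2² = 29, P_1P_3² = 10, P_2P_3² = 17.
Since P_1P_2² = 29 ≥ 17 + 10 = 27, the angle opposite P_1P_2 is not acute, so the smallest enclosing circle has P_1P_2 as diameter.
Centre = midpoint of P_1P_2 = (-3.5, -1), r² = 29/4 = 7.25.
r = √(7.25) ≈ 2.693.

2.693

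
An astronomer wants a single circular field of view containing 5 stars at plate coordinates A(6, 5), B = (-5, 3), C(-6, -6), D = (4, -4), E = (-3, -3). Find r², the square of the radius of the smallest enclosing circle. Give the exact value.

By Welzl's lemma the MEC is supported by two points (diametrically opposite) or three points (on a circumcircle).
The farthest pair is A–C with squared distance 265. The circle on this segment as diameter has centre (0, -0.5) and r² = 265/4 = 66.25.
Check B: distance² to centre = 37.25 ≤ 66.25, so it lies inside.
All remaining points lie in this disk, and no smaller disk contains both endpoints, so this is the minimum enclosing circle.

66.25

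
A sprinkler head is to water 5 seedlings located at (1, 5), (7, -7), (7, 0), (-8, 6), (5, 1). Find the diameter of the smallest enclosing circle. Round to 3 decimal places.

19.849

The minimum enclosing circle of a finite set is fixed by two of the points (as a diameter) or three (as a circumcircle).
The farthest pair is (7, -7)–(-8, 6) with squared distance 394. The circle on this segment as diameter has centre (-0.5, -0.5) and r² = 394/4 = 98.5.
Check (1, 5): distance² to centre = 32.5 ≤ 98.5, so it lies inside.
All remaining points lie in this disk, and no smaller disk contains both endpoints, so this is the minimum enclosing circle.
Diameter = 2r = 2√(98.5) ≈ 19.849.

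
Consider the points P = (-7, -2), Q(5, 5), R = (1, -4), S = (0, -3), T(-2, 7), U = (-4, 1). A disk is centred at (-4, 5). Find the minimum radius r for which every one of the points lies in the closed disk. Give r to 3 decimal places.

10.296

The required radius is the distance from (-4, 5) to the farthest point.
Squared distances: 58, 81, 106, 80, 8, 16.
Maximum is 106, attained at R.
r = √106 ≈ 10.296.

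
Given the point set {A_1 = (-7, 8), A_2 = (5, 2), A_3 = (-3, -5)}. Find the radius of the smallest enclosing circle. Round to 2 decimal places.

7.35

Side lengths²: A_1A_2² = 180, A_1A_3² = 185, A_2A_3² = 113.
Since A_1A_3² = 185 < 180 + 113 = 293, the triangle is acute, so the smallest enclosing circle is the circumcircle.
Circumcentre = (-103/44, 51/22), r² = 104525/1936.
r = √(104525/1936) ≈ 7.35.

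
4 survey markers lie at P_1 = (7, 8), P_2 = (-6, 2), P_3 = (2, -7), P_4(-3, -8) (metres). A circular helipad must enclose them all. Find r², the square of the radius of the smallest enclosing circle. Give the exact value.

89

A smallest enclosing disk is always determined by at most three of the input points on its boundary.
The farthest pair is P_1–P_4 with squared distance 356. The circle on this segment as diameter has centre (2, 0) and r² = 356/4 = 89.
Check P_2: distance² to centre = 68 ≤ 89, so it lies inside.
All remaining points lie in this disk, and no smaller disk contains both endpoints, so this is the minimum enclosing circle.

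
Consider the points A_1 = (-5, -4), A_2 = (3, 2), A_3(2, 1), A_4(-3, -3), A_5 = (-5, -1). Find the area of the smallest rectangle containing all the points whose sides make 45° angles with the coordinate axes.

In coordinates u = x + y, v = x − y the rectangle is axis-aligned; the map (x,y)→(u,v) scales areas by 2.
u-values: -9, 5, 3, -6, -6; range = 5 − (-9) = 14.
v-values: -1, 1, 1, 0, -4; range = 1 − (-4) = 5.
Area = (14 × 5) / 2 = 35.

35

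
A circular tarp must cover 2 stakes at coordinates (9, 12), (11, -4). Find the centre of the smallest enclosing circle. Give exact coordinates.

The smallest circle enclosing two points has them as diameter endpoints.
Centre = midpoint = (10, 4); r² = |(9, 12)−(11, -4)|²/4 = 260/4 = 65.
Centre = (10, 4).

(10, 4)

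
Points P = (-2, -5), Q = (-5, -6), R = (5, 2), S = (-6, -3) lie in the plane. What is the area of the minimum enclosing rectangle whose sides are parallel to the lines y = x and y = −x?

54

In coordinates u = x + y, v = x − y the rectangle is axis-aligned; the map (x,y)→(u,v) scales areas by 2.
u-values: -7, -11, 7, -9; range = 7 − (-11) = 18.
v-values: 3, 1, 3, -3; range = 3 − (-3) = 6.
Area = (18 × 6) / 2 = 54.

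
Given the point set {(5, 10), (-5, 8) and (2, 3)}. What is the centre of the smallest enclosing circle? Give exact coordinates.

Call the three points A, B, C in the order given.
Side lengths²: AB² = 104, AC² = 58, BC² = 74.
Since AB² = 104 < 74 + 58 = 132, the triangle is acute, so the smallest enclosing circle is the circumcircle.
Circumcentre = (0.21875, 7.90625), r² = 27.244140625.
Centre = (0.21875, 7.90625).

(0.21875, 7.90625)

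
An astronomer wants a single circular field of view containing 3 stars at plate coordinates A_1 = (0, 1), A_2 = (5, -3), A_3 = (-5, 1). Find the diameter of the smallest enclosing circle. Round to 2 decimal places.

Side lengths²: A_1A_2² = 41, A_1A_3² = 25, A_2A_3² = 116.
Since A_2A_3² = 116 ≥ 41 + 25 = 66, the angle opposite A_2A_3 is not acute, so the smallest enclosing circle has A_2A_3 as diameter.
Centre = midpoint of A_2A_3 = (0, -1), r² = 116/4 = 29.
Diameter = 2r = 2√29 ≈ 10.77.

10.77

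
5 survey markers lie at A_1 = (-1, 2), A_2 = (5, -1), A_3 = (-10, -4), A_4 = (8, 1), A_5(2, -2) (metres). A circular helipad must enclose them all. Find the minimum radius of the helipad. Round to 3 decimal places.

By Welzl's lemma the MEC is supported by two points (diametrically opposite) or three points (on a circumcircle).
The farthest pair is A_3–A_4 with squared distance 349. The circle on this segment as diameter has centre (-1, -1.5) and r² = 349/4 = 87.25.
Check A_1: distance² to centre = 12.25 ≤ 87.25, so it lies inside.
All remaining points lie in this disk, and no smaller disk contains both endpoints, so this is the minimum enclosing circle.
r = √(87.25) ≈ 9.341.

9.341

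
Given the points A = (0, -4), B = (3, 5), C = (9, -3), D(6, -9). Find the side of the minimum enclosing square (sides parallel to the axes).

The bounding box has width 9 and height 14.
An axis-aligned square enclosing the set must have side ≥ max(width, height).
So the minimum side is max(9, 14) = 14.

14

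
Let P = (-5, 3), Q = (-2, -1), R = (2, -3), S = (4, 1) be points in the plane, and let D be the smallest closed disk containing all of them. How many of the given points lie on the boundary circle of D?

3

The minimum enclosing circle of a finite set is fixed by two of the points (as a diameter) or three (as a circumcircle).
The minimum enclosing circle is determined by three boundary points: P, R, S.
Their circumcentre is (-0.75, 0.875) with r² = 22.578125.
The farthest remaining point Q is at distance² 5.078125 ≤ 22.578125.
The points at distance exactly r from the centre are P, R, S — 3 points.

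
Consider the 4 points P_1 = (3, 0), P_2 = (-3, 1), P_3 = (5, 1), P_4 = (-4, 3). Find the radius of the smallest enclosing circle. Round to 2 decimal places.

A smallest enclosing disk is always determined by at most three of the input points on its boundary.
The farthest pair is P_3–P_4 with squared distance 85. The circle on this segment as diameter has centre (0.5, 2) and r² = 85/4 = 21.25.
Check P_1: distance² to centre = 10.25 ≤ 21.25, so it lies inside.
All remaining points lie in this disk, and no smaller disk contains both endpoints, so this is the minimum enclosing circle.
r = √(21.25) ≈ 4.61.

4.61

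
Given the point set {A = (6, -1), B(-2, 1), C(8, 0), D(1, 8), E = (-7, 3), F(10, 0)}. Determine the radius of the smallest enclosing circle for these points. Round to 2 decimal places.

The minimum enclosing circle of a finite set is fixed by two of the points (as a diameter) or three (as a circumcircle).
The farthest pair is E–F with squared distance 298. The circle on this segment as diameter has centre (1.5, 1.5) and r² = 298/4 = 74.5.
Check A: distance² to centre = 26.5 ≤ 74.5, so it lies inside.
All remaining points lie in this disk, and no smaller disk contains both endpoints, so this is the minimum enclosing circle.
r = √(74.5) ≈ 8.63.

8.63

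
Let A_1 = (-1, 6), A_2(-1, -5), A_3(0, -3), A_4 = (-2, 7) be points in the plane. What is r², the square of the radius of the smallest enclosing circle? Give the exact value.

The minimum enclosing circle of a finite set is fixed by two of the points (as a diameter) or three (as a circumcircle).
The farthest pair is A_2–A_4 with squared distance 145. The circle on this segment as diameter has centre (-1.5, 1) and r² = 145/4 = 36.25.
Check A_1: distance² to centre = 25.25 ≤ 36.25, so it lies inside.
All remaining points lie in this disk, and no smaller disk contains both endpoints, so this is the minimum enclosing circle.

36.25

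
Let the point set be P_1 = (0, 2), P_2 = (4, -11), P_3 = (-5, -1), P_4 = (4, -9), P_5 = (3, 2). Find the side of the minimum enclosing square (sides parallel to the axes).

13

The bounding box has width 9 and height 13.
An axis-aligned square enclosing the set must have side ≥ max(width, height).
So the minimum side is max(9, 13) = 13.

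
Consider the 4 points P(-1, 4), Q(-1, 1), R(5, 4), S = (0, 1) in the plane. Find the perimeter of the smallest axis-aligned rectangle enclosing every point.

Width = max x − min x = 5 − (-1) = 6.
Height = max y − min y = 4 − 1 = 3.
Perimeter = 2(6 + 3) = 18.

18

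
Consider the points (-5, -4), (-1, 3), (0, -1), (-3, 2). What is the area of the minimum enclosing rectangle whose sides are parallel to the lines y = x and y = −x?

33

In coordinates u = x + y, v = x − y the rectangle is axis-aligned; the map (x,y)→(u,v) scales areas by 2.
u-values: -9, 2, -1, -1; range = 2 − (-9) = 11.
v-values: -1, -4, 1, -5; range = 1 − (-5) = 6.
Area = (11 × 6) / 2 = 33.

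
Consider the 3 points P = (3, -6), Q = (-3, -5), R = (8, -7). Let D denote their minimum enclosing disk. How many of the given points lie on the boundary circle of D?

Side lengths²: PQ² = 37, PR² = 26, QR² = 125.
Since QR² = 125 ≥ 37 + 26 = 63, the angle opposite QR is not acute, so the smallest enclosing circle has QR as diameter.
Centre = midpoint of QR = (2.5, -6), r² = 125/4 = 31.25.
The points at distance exactly r from the centre are Q, R — 2 points.

2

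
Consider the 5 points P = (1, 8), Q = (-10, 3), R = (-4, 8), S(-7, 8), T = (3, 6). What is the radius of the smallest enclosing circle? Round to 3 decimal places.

6.671

By Welzl's lemma the MEC is supported by two points (diametrically opposite) or three points (on a circumcircle).
The farthest pair is Q–T with squared distance 178. The circle on this segment as diameter has centre (-3.5, 4.5) and r² = 178/4 = 44.5.
Check P: distance² to centre = 32.5 ≤ 44.5, so it lies inside.
All remaining points lie in this disk, and no smaller disk contains both endpoints, so this is the minimum enclosing circle.
r = √(44.5) ≈ 6.671.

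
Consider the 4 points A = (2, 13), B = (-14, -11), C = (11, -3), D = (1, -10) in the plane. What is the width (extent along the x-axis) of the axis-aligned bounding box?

25

max x = 11, min x = -14, so width = 25.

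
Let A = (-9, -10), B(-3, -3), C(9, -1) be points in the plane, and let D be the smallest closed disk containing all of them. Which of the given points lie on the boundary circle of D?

A, C

Side lengths²: AB² = 85, AC² = 405, BC² = 148.
Since AC² = 405 ≥ 148 + 85 = 233, the angle opposite AC is not acute, so the smallest enclosing circle has AC as diameter.
Centre = midpoint of AC = (0, -5.5), r² = 405/4 = 101.25.
The points at distance exactly r from the centre are A, C — 2 points.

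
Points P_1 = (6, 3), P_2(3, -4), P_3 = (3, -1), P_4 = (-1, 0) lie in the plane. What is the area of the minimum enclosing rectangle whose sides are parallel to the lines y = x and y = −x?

In coordinates u = x + y, v = x − y the rectangle is axis-aligned; the map (x,y)→(u,v) scales areas by 2.
u-values: 9, -1, 2, -1; range = 9 − (-1) = 10.
v-values: 3, 7, 4, -1; range = 7 − (-1) = 8.
Area = (10 × 8) / 2 = 40.

40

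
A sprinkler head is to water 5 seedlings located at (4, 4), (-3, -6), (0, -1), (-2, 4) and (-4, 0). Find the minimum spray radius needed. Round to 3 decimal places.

6.103

By Welzl's lemma the MEC is supported by two points (diametrically opposite) or three points (on a circumcircle).
The farthest pair is (4, 4)–(-3, -6) with squared distance 149. The circle on this segment as diameter has centre (0.5, -1) and r² = 149/4 = 37.25.
Check (0, -1): distance² to centre = 0.25 ≤ 37.25, so it lies inside.
All remaining points lie in this disk, and no smaller disk contains both endpoints, so this is the minimum enclosing circle.
r = √(37.25) ≈ 6.103.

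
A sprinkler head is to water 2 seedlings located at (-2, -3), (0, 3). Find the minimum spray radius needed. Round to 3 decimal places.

3.162

The smallest circle enclosing two points has them as diameter endpoints.
Centre = midpoint = (-1, 0); r² = |(-2, -3)−(0, 3)|²/4 = 40/4 = 10.
r = √10 ≈ 3.162.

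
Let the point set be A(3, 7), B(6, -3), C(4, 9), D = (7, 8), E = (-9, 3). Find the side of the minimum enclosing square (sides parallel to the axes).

The bounding box has width 16 and height 12.
An axis-aligned square enclosing the set must have side ≥ max(width, height).
So the minimum side is max(16, 12) = 16.

16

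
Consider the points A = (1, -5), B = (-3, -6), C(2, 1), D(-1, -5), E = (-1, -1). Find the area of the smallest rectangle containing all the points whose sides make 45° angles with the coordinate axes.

In coordinates u = x + y, v = x − y the rectangle is axis-aligned; the map (x,y)→(u,v) scales areas by 2.
u-values: -4, -9, 3, -6, -2; range = 3 − (-9) = 12.
v-values: 6, 3, 1, 4, 0; range = 6 − 0 = 6.
Area = (12 × 6) / 2 = 36.

36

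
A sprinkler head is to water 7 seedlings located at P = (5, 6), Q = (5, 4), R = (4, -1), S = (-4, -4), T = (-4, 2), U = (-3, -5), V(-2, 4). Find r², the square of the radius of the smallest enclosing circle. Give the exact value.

46.25

The farthest pair is P–U with squared distance 185. The circle on this segment as diameter has centre (1, 0.5) and r² = 185/4 = 46.25.
Check Q: distance² to centre = 28.25 ≤ 46.25, so it lies inside.
All remaining points lie in this disk, and no smaller disk contains both endpoints, so this is the minimum enclosing circle.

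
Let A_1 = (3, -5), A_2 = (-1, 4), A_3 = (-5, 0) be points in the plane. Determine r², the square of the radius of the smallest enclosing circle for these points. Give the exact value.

Side lengths²: A_1A_2² = 97, A_1A_3² = 89, A_2A_3² = 32.
Since A_1A_2² = 97 < 89 + 32 = 121, the triangle is acute, so the smallest enclosing circle is the circumcircle.
Circumcentre = (-1/26, -25/26), r² = 8633/338.

8633/338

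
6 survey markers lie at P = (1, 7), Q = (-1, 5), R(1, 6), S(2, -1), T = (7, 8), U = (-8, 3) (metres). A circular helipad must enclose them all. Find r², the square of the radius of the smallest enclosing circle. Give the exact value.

62.5

By Welzl's lemma the MEC is supported by two points (diametrically opposite) or three points (on a circumcircle).
The farthest pair is T–U with squared distance 250. The circle on this segment as diameter has centre (-0.5, 5.5) and r² = 250/4 = 62.5.
Check P: distance² to centre = 4.5 ≤ 62.5, so it lies inside.
All remaining points lie in this disk, and no smaller disk contains both endpoints, so this is the minimum enclosing circle.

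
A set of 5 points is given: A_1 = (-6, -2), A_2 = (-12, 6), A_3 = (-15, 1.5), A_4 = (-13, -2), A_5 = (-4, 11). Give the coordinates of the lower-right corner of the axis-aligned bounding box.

x-range [-15, -4], y-range [-2, 11].
The lower-right corner is (-4, -2).

(-4, -2)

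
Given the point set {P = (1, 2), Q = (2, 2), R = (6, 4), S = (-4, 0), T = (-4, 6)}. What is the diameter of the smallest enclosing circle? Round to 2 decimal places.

By Welzl's lemma the MEC is supported by two points (diametrically opposite) or three points (on a circumcircle).
The minimum enclosing circle is determined by three boundary points: R, S, T.
Their circumcentre is (0.6, 3) with r² = 30.16.
The farthest remaining point Q is at distance² 2.96 ≤ 30.16.
Diameter = 2r = 2√(30.16) ≈ 10.98.

10.98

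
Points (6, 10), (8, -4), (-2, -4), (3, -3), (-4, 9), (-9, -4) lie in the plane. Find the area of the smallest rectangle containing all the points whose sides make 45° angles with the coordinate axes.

362.5

In coordinates u = x + y, v = x − y the rectangle is axis-aligned; the map (x,y)→(u,v) scales areas by 2.
u-values: 16, 4, -6, 0, 5, -13; range = 16 − (-13) = 29.
v-values: -4, 12, 2, 6, -13, -5; range = 12 − (-13) = 25.
Area = (29 × 25) / 2 = 362.5.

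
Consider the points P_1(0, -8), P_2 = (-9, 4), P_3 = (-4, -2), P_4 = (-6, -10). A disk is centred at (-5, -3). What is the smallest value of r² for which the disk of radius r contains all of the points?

65

The required radius is the distance from (-5, -3) to the farthest point.
Squared distances: 50, 65, 2, 50.
Maximum is 65, attained at P_2.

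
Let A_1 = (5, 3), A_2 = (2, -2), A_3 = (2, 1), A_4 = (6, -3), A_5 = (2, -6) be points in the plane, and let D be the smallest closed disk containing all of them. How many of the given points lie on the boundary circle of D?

A smallest enclosing disk is always determined by at most three of the input points on its boundary.
The farthest pair is A_1–A_5 with squared distance 90. The circle on this segment as diameter has centre (3.5, -1.5) and r² = 90/4 = 22.5.
Check A_2: distance² to centre = 2.5 ≤ 22.5, so it lies inside.
All remaining points lie in this disk, and no smaller disk contains both endpoints, so this is the minimum enclosing circle.
The points at distance exactly r from the centre are A_1, A_5 — 2 points.

2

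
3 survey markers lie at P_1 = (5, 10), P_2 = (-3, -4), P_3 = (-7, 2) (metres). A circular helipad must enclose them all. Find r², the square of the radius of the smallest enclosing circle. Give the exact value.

65

Side lengths²: P_1P_2² = 260, P_1P_3² = 208, P_2P_3² = 52.
Since P_1P_2² = 260 ≥ 208 + 52 = 260, the angle opposite P_1P_2 is not acute, so the smallest enclosing circle has P_1P_2 as diameter.
Centre = midpoint of P_1P_2 = (1, 3), r² = 260/4 = 65.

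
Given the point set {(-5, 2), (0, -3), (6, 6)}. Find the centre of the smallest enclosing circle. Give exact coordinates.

(0.9, 2.9)

Call the three points A, B, C in the order given.
Side lengths²: AB² = 50, AC² = 137, BC² = 117.
Since AC² = 137 < 117 + 50 = 167, the triangle is acute, so the smallest enclosing circle is the circumcircle.
Circumcentre = (0.9, 2.9), r² = 35.62.
Centre = (0.9, 2.9).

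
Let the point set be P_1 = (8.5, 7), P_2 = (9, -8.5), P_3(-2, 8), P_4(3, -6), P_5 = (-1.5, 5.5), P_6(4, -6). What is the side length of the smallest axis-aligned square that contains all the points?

The bounding box has width 11 and height 16.5.
An axis-aligned square enclosing the set must have side ≥ max(width, height).
So the minimum side is max(11, 16.5) = 16.5.

16.5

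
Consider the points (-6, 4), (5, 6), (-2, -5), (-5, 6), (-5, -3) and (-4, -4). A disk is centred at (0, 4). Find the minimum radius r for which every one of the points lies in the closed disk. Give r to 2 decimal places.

The required radius is the distance from (0, 4) to the farthest point.
Squared distances: 36, 29, 85, 29, 74, 80.
Maximum is 85, attained at (-2, -5).
r = √85 ≈ 9.22.

9.22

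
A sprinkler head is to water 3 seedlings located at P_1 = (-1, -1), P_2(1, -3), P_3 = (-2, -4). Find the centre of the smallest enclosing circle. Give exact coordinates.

Side lengths²: P_1P_2² = 8, P_1P_3² = 10, P_2P_3² = 10.
Since P_2P_3² = 10 < 10 + 8 = 18, the triangle is acute, so the smallest enclosing circle is the circumcircle.
Circumcentre = (-0.75, -2.75), r² = 3.125.
Centre = (-0.75, -2.75).

(-0.75, -2.75)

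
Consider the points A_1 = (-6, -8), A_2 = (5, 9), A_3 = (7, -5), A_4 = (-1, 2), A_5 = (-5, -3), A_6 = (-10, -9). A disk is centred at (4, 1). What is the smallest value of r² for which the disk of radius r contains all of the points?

The required radius is the distance from (4, 1) to the farthest point.
Squared distances: 181, 65, 45, 26, 97, 296.
Maximum is 296, attained at A_6.

296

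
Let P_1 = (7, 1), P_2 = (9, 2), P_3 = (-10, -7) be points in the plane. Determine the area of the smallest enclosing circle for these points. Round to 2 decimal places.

Side lengths²: P_1P_2² = 5, P_1P_3² = 353, P_2P_3² = 442.
Since P_2P_3² = 442 ≥ 353 + 5 = 358, the angle opposite P_2P_3 is not acute, so the smallest enclosing circle has P_2P_3 as diameter.
Centre = midpoint of P_2P_3 = (-0.5, -2.5), r² = 442/4 = 110.5.
Area = π·r² = π·110.5 ≈ 347.15.

347.15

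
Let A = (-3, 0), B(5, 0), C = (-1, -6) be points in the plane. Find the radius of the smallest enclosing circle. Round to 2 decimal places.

Side lengths²: AB² = 64, AC² = 40, BC² = 72.
Since BC² = 72 < 64 + 40 = 104, the triangle is acute, so the smallest enclosing circle is the circumcircle.
Circumcentre = (1, -2), r² = 20.
r = √20 ≈ 4.47.

4.47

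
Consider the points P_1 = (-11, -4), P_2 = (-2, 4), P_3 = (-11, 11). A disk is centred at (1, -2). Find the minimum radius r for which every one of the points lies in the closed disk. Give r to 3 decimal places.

The required radius is the distance from (1, -2) to the farthest point.
Squared distances: 148, 45, 313.
Maximum is 313, attained at P_3.
r = √313 ≈ 17.692.

17.692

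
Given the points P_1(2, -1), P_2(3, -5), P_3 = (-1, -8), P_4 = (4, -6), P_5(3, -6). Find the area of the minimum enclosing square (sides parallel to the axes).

The bounding box has width 5 and height 7.
An axis-aligned square enclosing the set must have side ≥ max(width, height).
So the minimum side is max(5, 7) = 7.
Area = 7² = 49.

49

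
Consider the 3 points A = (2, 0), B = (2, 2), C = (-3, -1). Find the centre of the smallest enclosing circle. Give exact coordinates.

Side lengths²: AB² = 4, AC² = 26, BC² = 34.
Since BC² = 34 ≥ 26 + 4 = 30, the angle opposite BC is not acute, so the smallest enclosing circle has BC as diameter.
Centre = midpoint of BC = (-0.5, 0.5), r² = 34/4 = 8.5.
Centre = (-0.5, 0.5).

(-0.5, 0.5)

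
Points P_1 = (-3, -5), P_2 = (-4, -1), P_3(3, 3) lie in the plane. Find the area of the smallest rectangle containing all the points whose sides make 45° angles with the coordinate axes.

In coordinates u = x + y, v = x − y the rectangle is axis-aligned; the map (x,y)→(u,v) scales areas by 2.
u-values: -8, -5, 6; range = 6 − (-8) = 14.
v-values: 2, -3, 0; range = 2 − (-3) = 5.
Area = (14 × 5) / 2 = 35.

35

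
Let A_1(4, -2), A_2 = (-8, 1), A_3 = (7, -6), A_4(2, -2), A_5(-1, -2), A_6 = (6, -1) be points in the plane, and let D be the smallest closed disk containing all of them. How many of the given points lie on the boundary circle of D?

The minimum enclosing circle of a finite set is fixed by two of the points (as a diameter) or three (as a circumcircle).
The farthest pair is A_2–A_3 with squared distance 274. The circle on this segment as diameter has centre (-0.5, -2.5) and r² = 274/4 = 68.5.
Check A_1: distance² to centre = 20.5 ≤ 68.5, so it lies inside.
All remaining points lie in this disk, and no smaller disk contains both endpoints, so this is the minimum enclosing circle.
The points at distance exactly r from the centre are A_2, A_3 — 2 points.

2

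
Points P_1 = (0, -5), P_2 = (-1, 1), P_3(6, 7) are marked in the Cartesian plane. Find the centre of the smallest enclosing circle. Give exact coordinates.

Side lengths²: P_1P_2² = 37, P_1P_3² = 180, P_2P_3² = 85.
Since P_1P_3² = 180 ≥ 85 + 37 = 122, the angle opposite P_1P_3 is not acute, so the smallest enclosing circle has P_1P_3 as diameter.
Centre = midpoint of P_1P_3 = (3, 1), r² = 180/4 = 45.
Centre = (3, 1).

(3, 1)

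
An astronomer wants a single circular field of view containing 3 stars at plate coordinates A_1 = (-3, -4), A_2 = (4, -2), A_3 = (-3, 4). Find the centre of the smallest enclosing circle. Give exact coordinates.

Side lengths²: A_1A_2² = 53, A_1A_3² = 64, A_2A_3² = 85.
Since A_2A_3² = 85 < 64 + 53 = 117, the triangle is acute, so the smallest enclosing circle is the circumcircle.
Circumcentre = (-5/14, 0), r² = 4505/196.
Centre = (-5/14, 0).

(-5/14, 0)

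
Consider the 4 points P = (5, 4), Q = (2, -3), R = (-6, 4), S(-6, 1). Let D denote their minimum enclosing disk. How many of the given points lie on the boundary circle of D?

3

The minimum enclosing circle is determined by three boundary points: P, Q, R.
Their circumcentre is (-0.5, 31/14) with r² = 3277/98.
The farthest remaining point S is at distance² 3109/98 ≤ 3277/98.
The points at distance exactly r from the centre are P, Q, R — 3 points.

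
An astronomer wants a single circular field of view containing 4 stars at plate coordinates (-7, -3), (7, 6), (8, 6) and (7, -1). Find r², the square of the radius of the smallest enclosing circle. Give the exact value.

By Welzl's lemma the MEC is supported by two points (diametrically opposite) or three points (on a circumcircle).
The farthest pair is (-7, -3)–(8, 6) with squared distance 306. The circle on this segment as diameter has centre (0.5, 1.5) and r² = 306/4 = 76.5.
Check (7, 6): distance² to centre = 62.5 ≤ 76.5, so it lies inside.
All remaining points lie in this disk, and no smaller disk contains both endpoints, so this is the minimum enclosing circle.

76.5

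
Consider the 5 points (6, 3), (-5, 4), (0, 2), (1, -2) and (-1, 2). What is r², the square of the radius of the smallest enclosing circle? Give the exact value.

30.5

The minimum enclosing circle of a finite set is fixed by two of the points (as a diameter) or three (as a circumcircle).
The farthest pair is (6, 3)–(-5, 4) with squared distance 122. The circle on this segment as diameter has centre (0.5, 3.5) and r² = 122/4 = 30.5.
Check (0, 2): distance² to centre = 2.5 ≤ 30.5, so it lies inside.
All remaining points lie in this disk, and no smaller disk contains both endpoints, so this is the minimum enclosing circle.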